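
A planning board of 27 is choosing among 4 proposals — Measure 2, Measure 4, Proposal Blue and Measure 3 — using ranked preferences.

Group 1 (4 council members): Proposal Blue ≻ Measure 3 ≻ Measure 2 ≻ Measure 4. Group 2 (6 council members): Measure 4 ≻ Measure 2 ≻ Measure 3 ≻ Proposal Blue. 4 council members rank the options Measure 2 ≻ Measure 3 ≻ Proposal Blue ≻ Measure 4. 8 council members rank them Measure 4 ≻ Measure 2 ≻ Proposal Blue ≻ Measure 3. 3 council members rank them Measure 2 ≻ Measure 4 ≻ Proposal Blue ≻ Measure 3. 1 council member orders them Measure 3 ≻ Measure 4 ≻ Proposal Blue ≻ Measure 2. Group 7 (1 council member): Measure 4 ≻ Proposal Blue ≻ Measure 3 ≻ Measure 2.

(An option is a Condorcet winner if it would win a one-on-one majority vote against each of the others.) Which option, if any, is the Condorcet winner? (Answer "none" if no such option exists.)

Measure 4

Pairwise majorities:
Measure 2 vs Measure 4: Measure 4, 16–11.
Measure 2 vs Proposal Blue: Measure 2 wins 21–6.
Measure 2 vs Measure 3: Measure 2, 21–6.
Measure 4 vs Proposal Blue: Measure 4 wins 19–8.
Measure 4 vs Measure 3: Measure 4 wins 18–9.
Proposal Blue–Measure 3: Proposal Blue 16–11.
Measure 4 beats each of Measure 2, Proposal Blue, Measure 3 — Measure 4 is the Condorcet winner.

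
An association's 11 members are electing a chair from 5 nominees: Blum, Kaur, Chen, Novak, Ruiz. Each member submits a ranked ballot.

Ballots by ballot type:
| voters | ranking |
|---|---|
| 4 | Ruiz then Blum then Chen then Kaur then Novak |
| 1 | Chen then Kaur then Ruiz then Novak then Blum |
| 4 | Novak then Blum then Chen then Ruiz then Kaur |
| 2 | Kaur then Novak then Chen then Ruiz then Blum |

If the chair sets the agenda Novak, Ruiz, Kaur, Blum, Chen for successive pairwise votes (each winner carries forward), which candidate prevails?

Round 1: Novak vs Ruiz — 6–5, Novak advances.
Round 2: Novak vs Kaur — 4–7, Kaur advances.
Round 3: Kaur vs Blum — 3–8, Blum advances.
Round 4: Blum vs Chen — 8–3, Blum advances.
Blum survives the agenda.

Blum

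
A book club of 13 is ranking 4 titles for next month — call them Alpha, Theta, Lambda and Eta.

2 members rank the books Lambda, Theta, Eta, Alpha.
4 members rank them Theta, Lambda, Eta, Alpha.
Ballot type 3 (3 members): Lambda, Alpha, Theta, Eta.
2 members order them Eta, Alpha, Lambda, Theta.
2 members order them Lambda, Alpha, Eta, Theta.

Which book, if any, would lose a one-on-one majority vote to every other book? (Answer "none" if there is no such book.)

Head-to-head results (13 members):
Alpha vs Theta: 7 to 6, Alpha.
Alpha vs Lambda: 2 to 11, Lambda.
Alpha vs Eta: Alpha preferred on 3+2 = 5 ballots; Eta wins 8–5.
Theta vs Lambda: 4 to 9, Lambda.
Theta–Eta: Theta 9–4.
Lambda vs Eta: Lambda is ranked higher on 2+4+3+2 = 11 ballots, Eta on 2. Lambda wins 11–2.
No book is winless: Alpha beats Theta; Theta beats Eta; Lambda beats Alpha; Eta beats Alpha. There is no Condorcet loser.

none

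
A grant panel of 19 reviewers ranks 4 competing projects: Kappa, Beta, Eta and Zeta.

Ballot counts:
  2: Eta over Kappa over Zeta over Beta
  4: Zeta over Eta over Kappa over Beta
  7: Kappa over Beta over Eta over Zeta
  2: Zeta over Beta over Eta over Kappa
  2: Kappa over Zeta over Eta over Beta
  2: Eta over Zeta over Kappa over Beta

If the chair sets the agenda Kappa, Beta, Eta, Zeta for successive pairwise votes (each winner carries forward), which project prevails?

Eta

Round 1: Kappa vs Beta — 17–2, Kappa advances.
Round 2: Kappa vs Eta — 9–10, Eta advances.
Round 3: Eta vs Zeta — 11–8, Eta advances.
Eta survives the agenda.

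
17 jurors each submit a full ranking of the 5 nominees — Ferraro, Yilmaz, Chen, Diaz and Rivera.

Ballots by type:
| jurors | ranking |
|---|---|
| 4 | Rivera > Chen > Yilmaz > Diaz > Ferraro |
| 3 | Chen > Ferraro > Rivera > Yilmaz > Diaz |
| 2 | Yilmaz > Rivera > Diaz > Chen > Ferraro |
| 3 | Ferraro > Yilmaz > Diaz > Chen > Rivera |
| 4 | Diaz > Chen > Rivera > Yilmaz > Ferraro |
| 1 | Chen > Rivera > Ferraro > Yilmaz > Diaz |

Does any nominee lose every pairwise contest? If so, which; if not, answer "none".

Pairwise majorities:
Ferraro vs Yilmaz: 3+3+1 = 7 for Ferraro, 10 for Yilmaz — Yilmaz by 10–7.
Ferraro vs Chen: Chen wins 14–3.
Ferraro vs Diaz: 7 to 10, Diaz.
Ferraro vs Rivera: Rivera wins 11–6.
Yilmaz vs Chen: Yilmaz preferred on 2+3 = 5 ballots; Chen wins 12–5.
Yilmaz vs Diaz: Yilmaz, 13–4.
Yilmaz vs Rivera: Rivera wins 12–5.
Chen vs Diaz: Diaz wins 9–8.
Chen–Rivera: Chen 11–6.
Diaz vs Rivera: Rivera wins 10–7.
Ferraro loses to every other nominee — it is the Condorcet loser.

Ferraro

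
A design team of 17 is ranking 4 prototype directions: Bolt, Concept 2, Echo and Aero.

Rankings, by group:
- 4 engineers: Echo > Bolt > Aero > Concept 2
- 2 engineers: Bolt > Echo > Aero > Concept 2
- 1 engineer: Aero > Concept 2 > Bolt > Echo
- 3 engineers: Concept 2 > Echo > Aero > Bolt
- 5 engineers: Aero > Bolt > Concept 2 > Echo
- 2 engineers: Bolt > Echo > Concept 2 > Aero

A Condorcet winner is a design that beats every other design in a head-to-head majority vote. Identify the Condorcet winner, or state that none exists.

none

Check each pair by majority over 17 ballots:
Bolt vs Concept 2: 4+2+5+2 = 13 for Bolt, 4 for Concept 2 — Bolt by 13–4.
Bolt vs Echo: Bolt, 10–7.
Bolt vs Aero: Aero, 9–8.
Concept 2 vs Echo: Concept 2, 9–8.
Concept 2 vs Aero: Aero wins 12–5.
Echo vs Aero: 11 to 6, Echo.
Each design drops at least one matchup (Bolt loses to Aero; Concept 2 loses to Bolt; Echo loses to Bolt; Aero loses to Echo); the cycle Bolt beats Echo beats Aero beats Bolt rules out a Condorcet winner.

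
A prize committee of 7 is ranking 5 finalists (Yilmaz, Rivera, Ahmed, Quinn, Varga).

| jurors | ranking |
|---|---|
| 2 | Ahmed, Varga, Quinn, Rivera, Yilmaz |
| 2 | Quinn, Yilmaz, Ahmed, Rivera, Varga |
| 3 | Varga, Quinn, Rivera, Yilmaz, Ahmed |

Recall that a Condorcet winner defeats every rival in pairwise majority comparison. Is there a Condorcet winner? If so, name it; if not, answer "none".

none

Pairwise majorities:
Yilmaz vs Rivera: Rivera, 5–2.
Yilmaz vs Ahmed: Yilmaz, 5–2.
Yilmaz vs Quinn: 0 for Yilmaz, 7 for Quinn — Quinn by 7–0.
Yilmaz vs Varga: Varga, 5–2.
Rivera vs Ahmed: Ahmed wins 4–3.
Rivera vs Quinn: Rivera is ranked higher on 0 ballots, Quinn on 7. Quinn wins 7–0.
Rivera vs Varga: Varga wins 5–2.
Ahmed vs Quinn: Ahmed is ranked higher on 2 ballots, Quinn on 5. Quinn wins 5–2.
Ahmed vs Varga: Ahmed is ranked higher on 2+2 = 4 ballots, Varga on 3. Ahmed wins 4–3.
Quinn vs Varga: Varga, 5–2.
Every nominee loses at least once (Yilmaz loses to Rivera; Rivera loses to Ahmed; Ahmed loses to Yilmaz; Quinn loses to Varga; Varga loses to Ahmed). The majority relation contains the cycle Yilmaz → Ahmed → Rivera → Yilmaz, so there is no Condorcet winner.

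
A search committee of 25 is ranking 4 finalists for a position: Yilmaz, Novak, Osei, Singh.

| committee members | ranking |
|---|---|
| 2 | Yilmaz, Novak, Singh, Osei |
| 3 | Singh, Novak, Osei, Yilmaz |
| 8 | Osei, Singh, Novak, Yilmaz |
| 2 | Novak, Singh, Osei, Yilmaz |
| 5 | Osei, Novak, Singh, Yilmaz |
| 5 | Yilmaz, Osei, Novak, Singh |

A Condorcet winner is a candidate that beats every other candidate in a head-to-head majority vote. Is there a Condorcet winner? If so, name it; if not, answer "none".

Head-to-head results (25 committee members):
Yilmaz vs Novak: Yilmaz is ranked higher on 2+5 = 7 ballots, Novak on 18. Novak wins 18–7.
Yilmaz vs Osei: Yilmaz is ranked higher on 2+5 = 7 ballots, Osei on 18. Osei wins 18–7.
Yilmaz vs Singh: Yilmaz is ranked higher on 2+5 = 7 ballots, Singh on 18. Singh wins 18–7.
Novak vs Osei: Novak is ranked higher on 2+3+2 = 7 ballots, Osei on 18. Osei wins 18–7.
Novak vs Singh: Novak is ranked higher on 2+2+5+5 = 14 ballots, Singh on 11. Novak wins 14–11.
Osei vs Singh: Osei is ranked higher on 8+5+5 = 18 ballots, Singh on 7. Osei wins 18–7.
Only Osei has no losses; Osei is the Condorcet winner.

Osei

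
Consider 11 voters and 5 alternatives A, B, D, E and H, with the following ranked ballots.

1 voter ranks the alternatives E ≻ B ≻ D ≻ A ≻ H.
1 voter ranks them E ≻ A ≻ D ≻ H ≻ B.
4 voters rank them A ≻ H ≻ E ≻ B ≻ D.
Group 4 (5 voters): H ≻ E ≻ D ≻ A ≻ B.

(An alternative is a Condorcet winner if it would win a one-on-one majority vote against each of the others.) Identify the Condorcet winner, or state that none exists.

none

Pairwise majorities:
A vs B: A is ranked higher on 1+4+5 = 10 ballots, B on 1. A wins 10–1.
A vs D: A preferred on 1+4 = 5 ballots; D wins 6–5.
A vs E: 4 for A, 7 for E — E by 7–4.
A vs H: A is ranked higher on 1+1+4 = 6 ballots, H on 5. A wins 6–5.
B vs D: B preferred on 1+4 = 5 ballots; D wins 6–5.
B vs E: 0 to 11, E.
B vs H: 1 to 10, H.
D vs E: D preferred on 0 ballots; E wins 11–0.
D vs H: D is ranked higher on 1+1 = 2 ballots, H on 9. H wins 9–2.
E vs H: E preferred on 1+1 = 2 ballots; H wins 9–2.
Each alternative drops at least one matchup (A loses to D; B loses to A; D loses to E; E loses to H; H loses to A); the cycle A → H → D → A rules out a Condorcet winner.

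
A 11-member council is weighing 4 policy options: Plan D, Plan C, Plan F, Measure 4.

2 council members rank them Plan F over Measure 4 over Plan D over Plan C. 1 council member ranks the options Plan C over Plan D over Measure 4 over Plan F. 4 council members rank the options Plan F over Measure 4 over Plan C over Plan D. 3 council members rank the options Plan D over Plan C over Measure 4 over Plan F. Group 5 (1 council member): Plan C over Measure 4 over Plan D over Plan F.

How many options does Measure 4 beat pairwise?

Measure 4 against each rival (11 council members):
Measure 4 vs Plan D: Measure 4 is ranked higher on 2+4+1 = 7 ballots, Plan D on 4. Measure 4 wins 7–4.
Measure 4 vs Plan C: Measure 4, 6–5.
Measure 4–Plan F: Plan F 6–5.
Measure 4 beats Plan D, Plan C; loses to Plan F — 2 pairwise wins.

2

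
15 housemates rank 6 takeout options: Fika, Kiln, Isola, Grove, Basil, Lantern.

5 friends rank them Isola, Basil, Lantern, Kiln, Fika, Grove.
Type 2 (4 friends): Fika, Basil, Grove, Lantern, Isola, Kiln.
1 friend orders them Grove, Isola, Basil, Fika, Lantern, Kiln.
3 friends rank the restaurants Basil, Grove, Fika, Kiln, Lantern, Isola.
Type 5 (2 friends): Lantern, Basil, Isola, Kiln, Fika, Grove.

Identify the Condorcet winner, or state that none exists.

Pairwise majorities:
Fika–Kiln: Fika 8–7.
Fika vs Isola: Isola, 8–7.
Fika vs Grove: Fika wins 11–4.
Fika vs Basil: Basil, 11–4.
Fika vs Lantern: Fika wins 8–7.
Kiln–Isola: Isola 12–3.
Kiln vs Grove: Grove wins 8–7.
Kiln vs Basil: Basil wins 15–0.
Kiln vs Lantern: Lantern wins 12–3.
Isola–Grove: Grove 8–7.
Isola vs Basil: Basil, 9–6.
Isola vs Lantern: Lantern, 9–6.
Grove vs Basil: Basil, 14–1.
Grove vs Lantern: Grove, 8–7.
Basil vs Lantern: Basil wins 13–2.
Only Basil has no losses; Basil is the Condorcet winner.

Basil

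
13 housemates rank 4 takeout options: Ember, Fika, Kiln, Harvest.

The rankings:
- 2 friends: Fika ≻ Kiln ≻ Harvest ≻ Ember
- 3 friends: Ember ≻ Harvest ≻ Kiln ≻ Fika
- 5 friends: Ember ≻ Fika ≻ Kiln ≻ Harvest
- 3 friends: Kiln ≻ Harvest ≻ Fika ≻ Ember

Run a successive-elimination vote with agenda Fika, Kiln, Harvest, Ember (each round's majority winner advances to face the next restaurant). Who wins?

Round 1: Fika vs Kiln — 7–6, Fika advances.
Round 2: Fika vs Harvest — 7–6, Fika advances.
Round 3: Fika vs Ember — 5–8, Ember advances.
Ember survives the agenda.

Ember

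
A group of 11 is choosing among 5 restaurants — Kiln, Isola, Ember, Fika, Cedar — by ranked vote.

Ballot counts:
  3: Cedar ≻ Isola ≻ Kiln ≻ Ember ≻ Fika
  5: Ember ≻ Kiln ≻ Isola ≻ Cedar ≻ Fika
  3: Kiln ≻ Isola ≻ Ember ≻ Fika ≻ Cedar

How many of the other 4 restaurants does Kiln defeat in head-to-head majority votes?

4

Kiln against each rival (11 friends):
Kiln–Isola: Kiln 8–3.
Kiln vs Ember: Kiln, 6–5.
Kiln–Fika: Kiln 11–0.
Kiln vs Cedar: 8 to 3, Kiln.
Kiln beats Isola, Ember, Fika, Cedar — 4 pairwise wins.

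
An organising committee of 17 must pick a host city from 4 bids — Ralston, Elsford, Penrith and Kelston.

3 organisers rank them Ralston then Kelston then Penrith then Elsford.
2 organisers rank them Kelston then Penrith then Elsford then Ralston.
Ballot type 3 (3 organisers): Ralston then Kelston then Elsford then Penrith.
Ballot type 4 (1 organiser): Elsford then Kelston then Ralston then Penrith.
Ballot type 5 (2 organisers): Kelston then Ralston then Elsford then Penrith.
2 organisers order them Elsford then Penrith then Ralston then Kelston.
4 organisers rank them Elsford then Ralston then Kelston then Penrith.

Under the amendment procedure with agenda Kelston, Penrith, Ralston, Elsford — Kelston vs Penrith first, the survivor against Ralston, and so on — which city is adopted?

Elsford

Round 1: Kelston vs Penrith — 15–2, Kelston advances.
Round 2: Kelston vs Ralston — 5–12, Ralston advances.
Round 3: Ralston vs Elsford — 8–9, Elsford advances.
The agenda winner is Elsford.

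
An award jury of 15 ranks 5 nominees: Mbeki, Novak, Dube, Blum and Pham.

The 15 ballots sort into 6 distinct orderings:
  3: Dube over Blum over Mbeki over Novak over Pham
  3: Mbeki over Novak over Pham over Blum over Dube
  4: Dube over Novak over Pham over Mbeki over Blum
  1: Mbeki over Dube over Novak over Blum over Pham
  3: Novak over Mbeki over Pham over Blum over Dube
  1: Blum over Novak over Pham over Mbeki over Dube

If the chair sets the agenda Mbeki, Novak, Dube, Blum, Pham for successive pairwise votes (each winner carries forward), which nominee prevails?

Round 1: Mbeki vs Novak — 7–8, Novak advances.
Round 2: Novak vs Dube — 7–8, Dube advances.
Round 3: Dube vs Blum — 8–7, Dube advances.
Round 4: Dube vs Pham — 8–7, Dube advances.
Dube survives the agenda.

Dube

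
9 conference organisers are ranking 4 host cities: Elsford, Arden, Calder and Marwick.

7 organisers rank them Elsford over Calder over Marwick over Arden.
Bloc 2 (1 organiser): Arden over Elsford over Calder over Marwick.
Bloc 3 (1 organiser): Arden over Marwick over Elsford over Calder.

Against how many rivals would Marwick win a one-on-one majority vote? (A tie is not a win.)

Marwick against each rival (9 organisers):
Marwick vs Elsford: 1 to 8, Elsford.
Marwick vs Arden: 7 to 2, Marwick.
Marwick vs Calder: Calder wins 8–1.
Marwick beats Arden; loses to Elsford, Calder — 1 pairwise win.

1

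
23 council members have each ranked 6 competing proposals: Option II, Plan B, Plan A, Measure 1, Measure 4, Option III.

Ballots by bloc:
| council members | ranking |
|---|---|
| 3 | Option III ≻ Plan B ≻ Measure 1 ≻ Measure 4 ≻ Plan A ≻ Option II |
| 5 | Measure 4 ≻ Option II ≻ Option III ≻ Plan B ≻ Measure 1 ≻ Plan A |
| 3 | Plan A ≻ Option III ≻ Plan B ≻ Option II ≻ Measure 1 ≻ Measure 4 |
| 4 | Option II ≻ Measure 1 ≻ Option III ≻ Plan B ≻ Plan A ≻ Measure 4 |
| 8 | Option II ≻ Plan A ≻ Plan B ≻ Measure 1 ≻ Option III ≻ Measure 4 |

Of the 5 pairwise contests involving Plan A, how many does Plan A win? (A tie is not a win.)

Plan A against each rival (23 council members):
Plan A vs Option II: Option II wins 17–6.
Plan A vs Plan B: 11 to 12, Plan B.
Plan A vs Measure 1: 11 to 12, Measure 1.
Plan A vs Measure 4: Plan A, 15–8.
Plan A vs Option III: Plan A preferred on 3+8 = 11 ballots; Option III wins 12–11.
Plan A beats Measure 4; loses to Option II, Plan B, Measure 1, Option III — 1 pairwise win.

1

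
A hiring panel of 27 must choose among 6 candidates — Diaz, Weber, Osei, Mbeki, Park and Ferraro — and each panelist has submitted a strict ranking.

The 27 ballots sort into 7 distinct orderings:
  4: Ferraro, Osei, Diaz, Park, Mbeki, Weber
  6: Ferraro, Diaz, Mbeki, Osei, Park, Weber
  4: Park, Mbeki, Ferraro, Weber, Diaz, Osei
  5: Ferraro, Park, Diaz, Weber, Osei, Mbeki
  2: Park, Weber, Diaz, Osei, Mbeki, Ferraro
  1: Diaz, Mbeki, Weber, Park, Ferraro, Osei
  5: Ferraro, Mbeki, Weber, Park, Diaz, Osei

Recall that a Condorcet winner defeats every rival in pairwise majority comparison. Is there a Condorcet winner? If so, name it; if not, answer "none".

Ferraro

Head-to-head results (27 committee members):
Diaz vs Weber: Diaz preferred on 4+6+5+1 = 16 ballots; Diaz wins 16–11.
Diaz vs Osei: Diaz is ranked higher on 6+4+5+2+1+5 = 23 ballots, Osei on 4. Diaz wins 23–4.
Diaz vs Mbeki: Diaz is ranked higher on 4+6+5+2+1 = 18 ballots, Mbeki on 9. Diaz wins 18–9.
Diaz vs Park: 4+6+1 = 11 for Diaz, 16 for Park — Park by 16–11.
Diaz vs Ferraro: Diaz is ranked higher on 2+1 = 3 ballots, Ferraro on 24. Ferraro wins 24–3.
Weber vs Osei: Weber is ranked higher on 4+5+2+1+5 = 17 ballots, Osei on 10. Weber wins 17–10.
Weber vs Mbeki: 5+2 = 7 for Weber, 20 for Mbeki — Mbeki by 20–7.
Weber vs Park: 6 to 21, Park.
Weber vs Ferraro: Weber is ranked higher on 2+1 = 3 ballots, Ferraro on 24. Ferraro wins 24–3.
Osei vs Mbeki: 4+5+2 = 11 for Osei, 16 for Mbeki — Mbeki by 16–11.
Osei vs Park: Osei is ranked higher on 4+6 = 10 ballots, Park on 17. Park wins 17–10.
Osei vs Ferraro: 2 for Osei, 25 for Ferraro — Ferraro by 25–2.
Mbeki vs Park: Mbeki is ranked higher on 6+1+5 = 12 ballots, Park on 15. Park wins 15–12.
Mbeki vs Ferraro: Mbeki preferred on 4+2+1 = 7 ballots; Ferraro wins 20–7.
Park vs Ferraro: 4+2+1 = 7 for Park, 20 for Ferraro — Ferraro by 20–7.
Ferraro defeats every rival head-to-head and is the Condorcet winner.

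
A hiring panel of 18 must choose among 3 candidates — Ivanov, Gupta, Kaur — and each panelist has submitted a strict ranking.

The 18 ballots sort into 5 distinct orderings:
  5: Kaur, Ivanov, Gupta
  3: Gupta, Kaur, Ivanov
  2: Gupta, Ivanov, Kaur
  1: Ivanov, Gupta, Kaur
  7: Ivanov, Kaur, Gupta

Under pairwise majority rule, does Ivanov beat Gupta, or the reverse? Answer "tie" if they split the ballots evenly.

Ballots ranking Ivanov above Gupta: 5 + 1 + 7 = 13.
Ballots ranking Gupta above Ivanov: 18 − 13 = 5.
Ivanov wins the head-to-head 13–5.

Ivanov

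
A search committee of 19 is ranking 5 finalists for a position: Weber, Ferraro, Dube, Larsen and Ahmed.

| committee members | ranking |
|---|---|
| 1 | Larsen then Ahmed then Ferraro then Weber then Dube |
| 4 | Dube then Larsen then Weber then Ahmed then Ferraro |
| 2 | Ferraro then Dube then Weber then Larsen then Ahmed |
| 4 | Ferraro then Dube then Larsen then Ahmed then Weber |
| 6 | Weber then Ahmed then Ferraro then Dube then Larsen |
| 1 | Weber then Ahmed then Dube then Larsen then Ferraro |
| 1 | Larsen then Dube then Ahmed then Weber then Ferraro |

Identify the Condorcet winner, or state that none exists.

none

Check each pair by majority over 19 ballots:
Weber vs Ferraro: Weber wins 12–7.
Weber–Dube: Dube 11–8.
Weber–Larsen: Larsen 10–9.
Weber–Ahmed: Weber 13–6.
Ferraro vs Dube: Ferraro, 13–6.
Ferraro vs Larsen: Ferraro, 12–7.
Ferraro vs Ahmed: Ahmed wins 13–6.
Dube–Larsen: Dube 17–2.
Dube–Ahmed: Dube 11–8.
Larsen vs Ahmed: Larsen, 12–7.
Every candidate loses at least once (Weber loses to Dube; Ferraro loses to Weber; Dube loses to Ferraro; Larsen loses to Ferraro; Ahmed loses to Weber). The majority relation contains the cycle Weber beats Ferraro beats Dube beats Weber, so there is no Condorcet winner.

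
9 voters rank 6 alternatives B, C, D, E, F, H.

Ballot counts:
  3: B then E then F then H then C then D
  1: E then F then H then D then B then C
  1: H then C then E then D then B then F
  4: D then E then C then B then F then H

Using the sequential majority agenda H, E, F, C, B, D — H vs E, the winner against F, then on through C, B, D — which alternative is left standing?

E

Round 1: H vs E — 1–8, E advances.
Round 2: E vs F — 9–0, E advances.
Round 3: E vs C — 8–1, E advances.
Round 4: E vs B — 6–3, E advances.
Round 5: E vs D — 5–4, E advances.
E survives the agenda.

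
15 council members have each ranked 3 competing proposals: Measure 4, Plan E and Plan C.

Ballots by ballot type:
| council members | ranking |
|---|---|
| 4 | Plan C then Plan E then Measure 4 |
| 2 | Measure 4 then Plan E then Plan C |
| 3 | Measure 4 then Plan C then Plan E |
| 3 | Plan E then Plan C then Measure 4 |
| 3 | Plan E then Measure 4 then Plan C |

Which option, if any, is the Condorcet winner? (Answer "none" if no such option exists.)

Plan E

Pairwise majorities:
Measure 4 vs Plan E: Plan E wins 10–5.
Measure 4 vs Plan C: 8 to 7, Measure 4.
Plan E–Plan C: Plan E 8–7.
Only Plan E has no losses; Plan E is the Condorcet winner.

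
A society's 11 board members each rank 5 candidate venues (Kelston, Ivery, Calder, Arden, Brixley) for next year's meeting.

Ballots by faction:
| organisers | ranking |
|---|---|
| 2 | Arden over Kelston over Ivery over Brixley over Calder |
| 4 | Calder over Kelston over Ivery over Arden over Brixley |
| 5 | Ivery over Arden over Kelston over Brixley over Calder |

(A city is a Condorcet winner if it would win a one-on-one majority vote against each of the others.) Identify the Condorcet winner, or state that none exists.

none

Pairwise majorities:
Kelston vs Ivery: Kelston, 6–5.
Kelston vs Calder: Kelston wins 7–4.
Kelston vs Arden: Arden wins 7–4.
Kelston–Brixley: Kelston 11–0.
Ivery vs Calder: Ivery, 7–4.
Ivery vs Arden: Ivery, 9–2.
Ivery–Brixley: Ivery 11–0.
Calder vs Arden: Arden, 7–4.
Calder vs Brixley: Brixley wins 7–4.
Arden vs Brixley: Arden, 11–0.
No city is unbeaten: Kelston loses to Arden; Ivery loses to Kelston; Calder loses to Kelston; Arden loses to Ivery; Brixley loses to Kelston. In particular Kelston > Ivery > Arden > Kelston is a majority cycle — no Condorcet winner exists.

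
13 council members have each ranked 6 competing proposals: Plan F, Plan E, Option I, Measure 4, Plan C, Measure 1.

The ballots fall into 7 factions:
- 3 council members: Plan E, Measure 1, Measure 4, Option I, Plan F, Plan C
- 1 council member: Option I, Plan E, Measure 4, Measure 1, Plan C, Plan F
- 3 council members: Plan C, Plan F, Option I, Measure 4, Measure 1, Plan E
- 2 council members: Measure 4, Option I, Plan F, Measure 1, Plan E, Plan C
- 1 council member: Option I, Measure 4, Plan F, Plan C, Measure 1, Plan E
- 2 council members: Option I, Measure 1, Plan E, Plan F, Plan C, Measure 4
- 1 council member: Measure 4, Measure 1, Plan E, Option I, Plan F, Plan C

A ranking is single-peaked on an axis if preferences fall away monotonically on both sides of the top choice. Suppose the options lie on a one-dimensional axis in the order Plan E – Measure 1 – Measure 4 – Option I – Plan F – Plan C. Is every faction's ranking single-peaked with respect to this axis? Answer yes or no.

no

Axis positions: Plan E=1, Measure 1=2, Measure 4=3, Option I=4, Plan F=5, Plan C=6.
Faction 1 (peak Plan E at position 1): ranking walks positions 1-2-3-4-5-6, expanding outward from the peak — single-peaked.
Faction 2: ranking walks positions 4-1-3-2-6-5; Plan E is ranked above Measure 4 even though Measure 4 lies between Plan E and the peak Option I on the axis — preferences dip and rise again. Not single-peaked.
Faction 3 (peak Plan C at position 6): ranking walks positions 6-5-4-3-2-1, expanding outward from the peak — single-peaked.
Faction 4 (peak Measure 4 at position 3): ranking walks positions 3-4-5-2-1-6, expanding outward from the peak — single-peaked.
Faction 5 (peak Option I at position 4): ranking walks positions 4-3-5-6-2-1, expanding outward from the peak — single-peaked.
Faction 6: ranking walks positions 4-2-1-5-6-3; Measure 1 is ranked above Measure 4 even though Measure 4 lies between Measure 1 and the peak Option I on the axis — preferences dip and rise again. Not single-peaked.
Faction 7 (peak Measure 4 at position 3): ranking walks positions 3-2-1-4-5-6, expanding outward from the peak — single-peaked.
Faction 2 violates single-peakedness, so the profile is not single-peaked on this axis.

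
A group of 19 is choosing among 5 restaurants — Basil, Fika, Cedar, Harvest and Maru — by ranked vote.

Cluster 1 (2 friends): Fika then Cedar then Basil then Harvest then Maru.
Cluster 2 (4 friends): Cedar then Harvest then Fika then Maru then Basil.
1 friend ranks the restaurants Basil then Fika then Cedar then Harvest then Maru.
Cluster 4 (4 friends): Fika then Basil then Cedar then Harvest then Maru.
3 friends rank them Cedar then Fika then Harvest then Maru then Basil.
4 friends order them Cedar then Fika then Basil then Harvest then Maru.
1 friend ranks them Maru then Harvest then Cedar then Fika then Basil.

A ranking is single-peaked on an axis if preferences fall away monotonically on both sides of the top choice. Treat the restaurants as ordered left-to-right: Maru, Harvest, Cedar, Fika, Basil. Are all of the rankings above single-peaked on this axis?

yes

Axis positions: Maru=1, Harvest=2, Cedar=3, Fika=4, Basil=5.
Cluster 1 (peak Fika at position 4): ranking walks positions 4-3-5-2-1, expanding outward from the peak — single-peaked.
Cluster 2 (peak Cedar at position 3): ranking walks positions 3-2-4-1-5, expanding outward from the peak — single-peaked.
Cluster 3 (peak Basil at position 5): ranking walks positions 5-4-3-2-1, expanding outward from the peak — single-peaked.
Cluster 4 (peak Fika at position 4): ranking walks positions 4-5-3-2-1, expanding outward from the peak — single-peaked.
Cluster 5 (peak Cedar at position 3): ranking walks positions 3-4-2-1-5, expanding outward from the peak — single-peaked.
Cluster 6 (peak Cedar at position 3): ranking walks positions 3-4-5-2-1, expanding outward from the peak — single-peaked.
Cluster 7 (peak Maru at position 1): ranking walks positions 1-2-3-4-5, expanding outward from the peak — single-peaked.
Every ranking is single-peaked on this axis.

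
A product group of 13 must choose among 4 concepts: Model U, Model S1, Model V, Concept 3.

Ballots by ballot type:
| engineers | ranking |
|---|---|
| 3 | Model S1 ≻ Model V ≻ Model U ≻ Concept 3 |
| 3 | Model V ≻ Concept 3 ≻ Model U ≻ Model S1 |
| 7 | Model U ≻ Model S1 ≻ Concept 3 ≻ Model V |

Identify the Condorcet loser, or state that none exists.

Head-to-head results (13 engineers):
Model U vs Model S1: Model U preferred on 3+7 = 10 ballots; Model U wins 10–3.
Model U vs Model V: 7 to 6, Model U.
Model U vs Concept 3: Model U, 10–3.
Model S1 vs Model V: Model S1 wins 10–3.
Model S1 vs Concept 3: Model S1 preferred on 3+7 = 10 ballots; Model S1 wins 10–3.
Model V vs Concept 3: Model V preferred on 3+3 = 6 ballots; Concept 3 wins 7–6.
Model V loses to every other design — it is the Condorcet loser.

Model V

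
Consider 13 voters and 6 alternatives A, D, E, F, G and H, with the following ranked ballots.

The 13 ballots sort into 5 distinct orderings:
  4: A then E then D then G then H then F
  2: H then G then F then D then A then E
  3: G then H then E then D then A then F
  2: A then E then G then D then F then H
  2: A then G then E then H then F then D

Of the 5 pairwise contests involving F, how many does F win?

F against each rival (13 voters):
F vs A: A wins 11–2.
F vs D: F is ranked higher on 2+2 = 4 ballots, D on 9. D wins 9–4.
F–E: E 11–2.
F vs G: G wins 13–0.
F vs H: 2 for F, 11 for H — H by 11–2.
F beats no one; loses to A, D, E, G, H — 0 pairwise wins.

0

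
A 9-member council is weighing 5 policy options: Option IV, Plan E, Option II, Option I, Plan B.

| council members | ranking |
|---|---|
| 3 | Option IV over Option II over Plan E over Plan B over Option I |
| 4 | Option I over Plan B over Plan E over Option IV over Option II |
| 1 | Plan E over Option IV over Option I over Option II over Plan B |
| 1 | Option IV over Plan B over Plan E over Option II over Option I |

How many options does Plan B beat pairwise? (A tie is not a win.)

2

Plan B against each rival (9 council members):
Plan B vs Option IV: 4 to 5, Option IV.
Plan B vs Plan E: 4+1 = 5 for Plan B, 4 for Plan E — Plan B by 5–4.
Plan B–Option II: Plan B 5–4.
Plan B vs Option I: 4 to 5, Option I.
Plan B beats Plan E, Option II; loses to Option IV, Option I — 2 pairwise wins.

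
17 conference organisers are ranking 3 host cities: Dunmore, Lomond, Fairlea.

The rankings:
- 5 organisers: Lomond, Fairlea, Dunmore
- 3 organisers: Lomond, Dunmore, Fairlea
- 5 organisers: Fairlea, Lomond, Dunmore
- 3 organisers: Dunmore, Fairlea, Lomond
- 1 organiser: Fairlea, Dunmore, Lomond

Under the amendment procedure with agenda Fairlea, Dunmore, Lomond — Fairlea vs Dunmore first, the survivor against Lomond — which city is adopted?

Round 1: Fairlea vs Dunmore — 11–6, Fairlea advances.
Round 2: Fairlea vs Lomond — 9–8, Fairlea advances.
Fairlea survives the agenda.

Fairlea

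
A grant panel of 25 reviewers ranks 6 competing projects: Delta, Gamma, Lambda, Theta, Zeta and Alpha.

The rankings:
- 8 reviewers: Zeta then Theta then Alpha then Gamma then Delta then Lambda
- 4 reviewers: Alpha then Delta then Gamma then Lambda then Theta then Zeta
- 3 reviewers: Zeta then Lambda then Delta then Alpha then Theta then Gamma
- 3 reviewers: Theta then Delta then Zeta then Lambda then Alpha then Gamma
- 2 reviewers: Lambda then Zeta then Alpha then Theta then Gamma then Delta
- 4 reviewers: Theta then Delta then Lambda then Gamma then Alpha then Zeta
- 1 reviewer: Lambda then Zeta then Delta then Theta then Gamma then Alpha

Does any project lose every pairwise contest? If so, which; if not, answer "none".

Gamma

Head-to-head results (25 reviewers):
Delta vs Gamma: 15 to 10, Delta.
Delta vs Lambda: Delta, 19–6.
Delta–Theta: Theta 17–8.
Delta vs Zeta: 4+3+4 = 11 for Delta, 14 for Zeta — Zeta by 14–11.
Delta vs Alpha: Delta is ranked higher on 3+3+4+1 = 11 ballots, Alpha on 14. Alpha wins 14–11.
Gamma vs Lambda: Lambda, 13–12.
Gamma vs Theta: Gamma preferred on 4 ballots; Theta wins 21–4.
Gamma vs Zeta: Zeta wins 17–8.
Gamma vs Alpha: Gamma is ranked higher on 4+1 = 5 ballots, Alpha on 20. Alpha wins 20–5.
Lambda vs Theta: Lambda is ranked higher on 4+3+2+1 = 10 ballots, Theta on 15. Theta wins 15–10.
Lambda vs Zeta: 4+2+4+1 = 11 for Lambda, 14 for Zeta — Zeta by 14–11.
Lambda vs Alpha: Lambda wins 13–12.
Theta vs Zeta: Theta preferred on 4+3+4 = 11 ballots; Zeta wins 14–11.
Theta vs Alpha: Theta wins 16–9.
Zeta vs Alpha: Zeta wins 17–8.
Only Gamma has no wins; Gamma is the Condorcet loser.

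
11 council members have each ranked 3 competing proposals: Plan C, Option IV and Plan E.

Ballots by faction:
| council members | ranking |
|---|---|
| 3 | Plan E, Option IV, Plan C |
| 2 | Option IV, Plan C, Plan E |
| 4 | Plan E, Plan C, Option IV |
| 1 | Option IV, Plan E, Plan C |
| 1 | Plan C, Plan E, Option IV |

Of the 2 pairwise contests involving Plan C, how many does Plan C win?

Plan C against each rival (11 council members):
Plan C vs Option IV: Option IV wins 6–5.
Plan C vs Plan E: Plan E, 8–3.
Plan C beats no one; loses to Option IV, Plan E — 0 pairwise wins.

0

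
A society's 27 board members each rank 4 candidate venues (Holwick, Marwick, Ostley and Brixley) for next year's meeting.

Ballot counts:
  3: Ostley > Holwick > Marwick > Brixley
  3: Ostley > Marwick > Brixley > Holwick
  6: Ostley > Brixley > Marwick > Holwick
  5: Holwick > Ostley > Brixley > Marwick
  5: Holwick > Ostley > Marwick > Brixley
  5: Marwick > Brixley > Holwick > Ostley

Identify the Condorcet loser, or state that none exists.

Head-to-head results (27 organisers):
Holwick vs Marwick: 3+5+5 = 13 for Holwick, 14 for Marwick — Marwick by 14–13.
Holwick vs Ostley: Holwick is ranked higher on 5+5+5 = 15 ballots, Ostley on 12. Holwick wins 15–12.
Holwick vs Brixley: 3+5+5 = 13 for Holwick, 14 for Brixley — Brixley by 14–13.
Marwick–Ostley: Ostley 22–5.
Marwick–Brixley: Marwick 16–11.
Ostley vs Brixley: Ostley is ranked higher on 3+3+6+5+5 = 22 ballots, Brixley on 5. Ostley wins 22–5.
No city is winless: Holwick beats Ostley; Marwick beats Holwick; Ostley beats Marwick; Brixley beats Holwick. There is no Condorcet loser.

none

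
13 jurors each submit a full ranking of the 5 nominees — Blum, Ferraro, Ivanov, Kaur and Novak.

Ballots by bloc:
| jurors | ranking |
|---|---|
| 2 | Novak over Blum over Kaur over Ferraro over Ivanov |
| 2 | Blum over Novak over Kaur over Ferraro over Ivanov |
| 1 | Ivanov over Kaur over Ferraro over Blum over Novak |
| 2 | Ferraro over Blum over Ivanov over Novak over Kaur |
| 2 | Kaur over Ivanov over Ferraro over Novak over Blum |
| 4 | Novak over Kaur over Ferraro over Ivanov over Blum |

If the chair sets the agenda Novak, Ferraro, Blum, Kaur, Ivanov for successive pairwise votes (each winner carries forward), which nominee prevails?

Round 1: Novak vs Ferraro — 8–5, Novak advances.
Round 2: Novak vs Blum — 8–5, Novak advances.
Round 3: Novak vs Kaur — 10–3, Novak advances.
Round 4: Novak vs Ivanov — 8–5, Novak advances.
Novak survives the agenda.

Novak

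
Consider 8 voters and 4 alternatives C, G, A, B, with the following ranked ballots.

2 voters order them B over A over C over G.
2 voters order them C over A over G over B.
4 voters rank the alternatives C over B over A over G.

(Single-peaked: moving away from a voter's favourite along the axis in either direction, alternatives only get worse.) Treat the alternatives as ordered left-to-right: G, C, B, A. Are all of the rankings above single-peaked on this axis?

Axis positions: G=1, C=2, B=3, A=4.
Cluster 1 (peak B at position 3): ranking walks positions 3-4-2-1, expanding outward from the peak — single-peaked.
Cluster 2: ranking walks positions 2-4-1-3; A is ranked above B even though B lies between A and the peak C on the axis — preferences dip and rise again. Not single-peaked.
Cluster 3 (peak C at position 2): ranking walks positions 2-3-4-1, expanding outward from the peak — single-peaked.
Cluster 2 violates single-peakedness, so the profile is not single-peaked on this axis.

no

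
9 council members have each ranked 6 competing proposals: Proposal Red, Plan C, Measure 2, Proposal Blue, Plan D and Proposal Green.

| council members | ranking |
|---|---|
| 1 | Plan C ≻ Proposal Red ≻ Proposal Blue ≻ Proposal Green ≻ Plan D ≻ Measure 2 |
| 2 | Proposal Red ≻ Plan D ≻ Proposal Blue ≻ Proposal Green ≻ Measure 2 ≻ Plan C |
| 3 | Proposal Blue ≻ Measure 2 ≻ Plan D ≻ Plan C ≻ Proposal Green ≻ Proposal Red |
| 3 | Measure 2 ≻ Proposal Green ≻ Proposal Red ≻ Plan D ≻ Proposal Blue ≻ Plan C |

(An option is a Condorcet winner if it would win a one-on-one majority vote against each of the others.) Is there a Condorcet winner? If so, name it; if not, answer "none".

Head-to-head results (9 council members):
Proposal Red vs Plan C: Proposal Red, 5–4.
Proposal Red vs Measure 2: Measure 2 wins 6–3.
Proposal Red–Proposal Blue: Proposal Red 6–3.
Proposal Red vs Plan D: Proposal Red wins 6–3.
Proposal Red–Proposal Green: Proposal Green 6–3.
Plan C vs Measure 2: Measure 2 wins 8–1.
Plan C–Proposal Blue: Proposal Blue 8–1.
Plan C vs Plan D: Plan D wins 8–1.
Plan C vs Proposal Green: Proposal Green, 5–4.
Measure 2 vs Proposal Blue: Proposal Blue, 6–3.
Measure 2 vs Plan D: Measure 2, 6–3.
Measure 2 vs Proposal Green: Measure 2 wins 6–3.
Proposal Blue vs Plan D: Plan D, 5–4.
Proposal Blue vs Proposal Green: Proposal Blue wins 6–3.
Plan D vs Proposal Green: Plan D wins 5–4.
No option is unbeaten: Proposal Red loses to Measure 2; Plan C loses to Proposal Red; Measure 2 loses to Proposal Blue; Proposal Blue loses to Proposal Red; Plan D loses to Proposal Red; Proposal Green loses to Measure 2. In particular Proposal Red > Proposal Blue > Measure 2 > Proposal Red is a majority cycle — no Condorcet winner exists.

none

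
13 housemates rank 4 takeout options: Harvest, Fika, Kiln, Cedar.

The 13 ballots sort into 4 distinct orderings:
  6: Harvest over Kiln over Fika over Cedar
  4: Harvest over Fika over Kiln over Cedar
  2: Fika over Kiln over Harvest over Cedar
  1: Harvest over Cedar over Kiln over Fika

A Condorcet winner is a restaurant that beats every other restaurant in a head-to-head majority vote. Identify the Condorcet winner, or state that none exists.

Harvest

Pairwise majorities:
Harvest vs Fika: Harvest, 11–2.
Harvest vs Kiln: Harvest wins 11–2.
Harvest–Cedar: Harvest 13–0.
Fika vs Kiln: 4+2 = 6 for Fika, 7 for Kiln — Kiln by 7–6.
Fika–Cedar: Fika 12–1.
Kiln vs Cedar: Kiln is ranked higher on 6+4+2 = 12 ballots, Cedar on 1. Kiln wins 12–1.
Harvest beats each of Fika, Kiln, Cedar — Harvest is the Condorcet winner.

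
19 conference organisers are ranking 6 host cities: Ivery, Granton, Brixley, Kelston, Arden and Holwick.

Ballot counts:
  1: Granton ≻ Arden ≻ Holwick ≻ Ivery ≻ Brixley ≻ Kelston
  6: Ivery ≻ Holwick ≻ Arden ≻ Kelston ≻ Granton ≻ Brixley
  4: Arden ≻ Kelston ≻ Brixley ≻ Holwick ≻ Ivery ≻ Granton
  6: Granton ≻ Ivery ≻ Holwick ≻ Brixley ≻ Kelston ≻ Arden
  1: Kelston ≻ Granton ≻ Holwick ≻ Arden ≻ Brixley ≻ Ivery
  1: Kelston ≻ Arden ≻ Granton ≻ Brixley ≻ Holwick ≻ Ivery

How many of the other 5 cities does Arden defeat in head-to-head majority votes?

Arden against each rival (19 organisers):
Arden vs Ivery: Ivery wins 12–7.
Arden vs Granton: Arden wins 11–8.
Arden vs Brixley: Arden wins 13–6.
Arden–Kelston: Arden 11–8.
Arden vs Holwick: 1+4+1 = 6 for Arden, 13 for Holwick — Holwick by 13–6.
Arden beats Granton, Brixley, Kelston; loses to Ivery, Holwick — 3 pairwise wins.

3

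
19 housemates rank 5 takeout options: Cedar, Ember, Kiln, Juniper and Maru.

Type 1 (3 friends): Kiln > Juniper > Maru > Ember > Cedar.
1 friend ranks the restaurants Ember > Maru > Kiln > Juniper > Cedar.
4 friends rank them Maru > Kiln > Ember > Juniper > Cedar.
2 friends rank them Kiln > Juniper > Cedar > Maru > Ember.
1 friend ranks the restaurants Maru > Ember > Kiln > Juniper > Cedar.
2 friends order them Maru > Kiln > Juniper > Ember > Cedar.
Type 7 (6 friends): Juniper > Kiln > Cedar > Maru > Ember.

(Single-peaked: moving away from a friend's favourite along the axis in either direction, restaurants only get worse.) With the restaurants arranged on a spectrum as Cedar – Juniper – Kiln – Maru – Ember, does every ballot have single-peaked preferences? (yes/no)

yes

Axis positions: Cedar=1, Juniper=2, Kiln=3, Maru=4, Ember=5.
Type 1 (peak Kiln at position 3): ranking walks positions 3-2-4-5-1, expanding outward from the peak — single-peaked.
Type 2 (peak Ember at position 5): ranking walks positions 5-4-3-2-1, expanding outward from the peak — single-peaked.
Type 3 (peak Maru at position 4): ranking walks positions 4-3-5-2-1, expanding outward from the peak — single-peaked.
Type 4 (peak Kiln at position 3): ranking walks positions 3-2-1-4-5, expanding outward from the peak — single-peaked.
Type 5 (peak Maru at position 4): ranking walks positions 4-5-3-2-1, expanding outward from the peak — single-peaked.
Type 6 (peak Maru at position 4): ranking walks positions 4-3-2-5-1, expanding outward from the peak — single-peaked.
Type 7 (peak Juniper at position 2): ranking walks positions 2-3-1-4-5, expanding outward from the peak — single-peaked.
Every ranking is single-peaked on this axis.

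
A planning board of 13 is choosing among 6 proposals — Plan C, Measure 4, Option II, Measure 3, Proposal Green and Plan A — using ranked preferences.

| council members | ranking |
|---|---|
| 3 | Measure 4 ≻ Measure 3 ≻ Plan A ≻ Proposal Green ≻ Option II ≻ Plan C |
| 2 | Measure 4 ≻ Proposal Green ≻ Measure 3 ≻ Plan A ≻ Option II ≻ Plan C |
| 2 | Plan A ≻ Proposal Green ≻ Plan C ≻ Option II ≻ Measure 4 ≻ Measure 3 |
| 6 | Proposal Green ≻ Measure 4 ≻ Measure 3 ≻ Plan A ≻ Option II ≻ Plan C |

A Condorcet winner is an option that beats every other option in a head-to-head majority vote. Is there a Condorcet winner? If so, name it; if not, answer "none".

Proposal Green

Check each pair by majority over 13 ballots:
Plan C vs Measure 4: Plan C preferred on 2 ballots; Measure 4 wins 11–2.
Plan C vs Option II: Plan C is ranked higher on 2 ballots, Option II on 11. Option II wins 11–2.
Plan C vs Measure 3: Plan C preferred on 2 ballots; Measure 3 wins 11–2.
Plan C vs Proposal Green: 0 for Plan C, 13 for Proposal Green — Proposal Green by 13–0.
Plan C vs Plan A: Plan C is ranked higher on 0 ballots, Plan A on 13. Plan A wins 13–0.
Measure 4 vs Option II: Measure 4 is ranked higher on 3+2+6 = 11 ballots, Option II on 2. Measure 4 wins 11–2.
Measure 4 vs Measure 3: 13 to 0, Measure 4.
Measure 4 vs Proposal Green: Measure 4 preferred on 3+2 = 5 ballots; Proposal Green wins 8–5.
Measure 4 vs Plan A: 11 to 2, Measure 4.
Option II vs Measure 3: 2 for Option II, 11 for Measure 3 — Measure 3 by 11–2.
Option II vs Proposal Green: Option II preferred on 0 ballots; Proposal Green wins 13–0.
Option II vs Plan A: 0 to 13, Plan A.
Measure 3 vs Proposal Green: 3 to 10, Proposal Green.
Measure 3 vs Plan A: 11 to 2, Measure 3.
Proposal Green vs Plan A: 8 to 5, Proposal Green.
Proposal Green beats each of Plan C, Measure 4, Option II, Measure 3, Plan A — Proposal Green is the Condorcet winner.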